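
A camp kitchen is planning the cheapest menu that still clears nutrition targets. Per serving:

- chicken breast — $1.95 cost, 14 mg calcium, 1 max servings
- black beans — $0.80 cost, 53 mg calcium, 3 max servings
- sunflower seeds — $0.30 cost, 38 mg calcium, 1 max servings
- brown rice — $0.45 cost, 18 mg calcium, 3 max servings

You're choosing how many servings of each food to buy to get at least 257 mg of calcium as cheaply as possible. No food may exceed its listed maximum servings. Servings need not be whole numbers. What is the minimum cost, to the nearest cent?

$4.89

Cost per mg of calcium: sunflower seeds $0.0079, black beans $0.0151, brown rice $0.0250, chicken breast $0.1393.
Take 1 serving of sunflower seeds: +38.0 mg calcium for $0.30 (total $0.30, still need 219.0 mg).
Take 3 servings of black beans: +159.0 mg calcium for $2.40 (total $2.70, still need 60.0 mg).
Take 3 servings of brown rice: +54.0 mg calcium for $1.35 (total $4.05, still need 6.0 mg).
Take 0.4286 servings of chicken breast: +6.0 mg calcium for $0.84 (total $4.89, still need 0.0 mg).
Greedy by cheapest-per-mg is optimal for a single linear constraint, so the minimum cost is $4.89.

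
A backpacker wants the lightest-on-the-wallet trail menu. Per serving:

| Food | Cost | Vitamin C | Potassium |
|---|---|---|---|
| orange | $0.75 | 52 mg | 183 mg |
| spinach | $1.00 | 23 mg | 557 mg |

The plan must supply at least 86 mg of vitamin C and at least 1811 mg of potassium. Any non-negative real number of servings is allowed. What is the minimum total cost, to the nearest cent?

orange only: max(86/52, 1811/183) = 9.896 servings → $7.42.
spinach only: max(86/23, 1811/557) = 3.739 servings → $3.74.
orange + spinach with both tight: 0.2524 servings and 3.168 servings → $3.36.
The minimum over all feasible corners is $3.36.

$3.36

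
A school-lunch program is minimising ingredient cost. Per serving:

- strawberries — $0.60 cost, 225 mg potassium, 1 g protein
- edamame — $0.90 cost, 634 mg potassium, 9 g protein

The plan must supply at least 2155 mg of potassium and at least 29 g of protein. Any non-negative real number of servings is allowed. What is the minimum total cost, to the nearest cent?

Two binding constraints pin down two serving amounts, so the optimal mix uses at most two foods. The candidates are each food alone (scaled to the tighter of potassium/protein) and each pair with both constraints tight.
strawberries only: max(2155/225, 29/1) = 29 servings → $17.40.
edamame only: max(2155/634, 29/9) = 3.399 servings → $3.06.
strawberries + edamame with both tight: 0.7254 servings and 3.142 servings → $3.26.
So the least-cost plan costs $3.06.

$3.06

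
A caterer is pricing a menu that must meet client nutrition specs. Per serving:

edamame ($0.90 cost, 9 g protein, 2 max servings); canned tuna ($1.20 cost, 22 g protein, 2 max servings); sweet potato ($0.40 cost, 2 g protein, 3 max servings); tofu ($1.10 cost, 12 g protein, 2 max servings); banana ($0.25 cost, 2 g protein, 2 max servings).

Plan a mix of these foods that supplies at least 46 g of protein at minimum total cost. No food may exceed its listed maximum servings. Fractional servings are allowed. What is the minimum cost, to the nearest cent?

$2.58

Cost per g of protein: canned tuna $0.0545, tofu $0.0917, edamame $0.1000, banana $0.1250, sweet potato $0.2000.
Take 2 servings of canned tuna: +44.0 g protein for $2.40 (total $2.40, still need 2.0 g).
Take 0.1667 servings of tofu: +2.0 g protein for $0.18 (total $2.58, still need 0.0 g).
Greedy by cheapest-per-g is optimal for a single linear constraint, so the minimum cost is $2.58.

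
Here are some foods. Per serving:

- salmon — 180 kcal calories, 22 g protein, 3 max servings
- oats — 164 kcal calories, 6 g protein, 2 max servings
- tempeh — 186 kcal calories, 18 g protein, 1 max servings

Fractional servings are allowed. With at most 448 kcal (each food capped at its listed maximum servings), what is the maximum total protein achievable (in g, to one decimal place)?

54.8 g

Protein per kcal: salmon 0.1222, tempeh 0.09677, oats 0.03659.
Take 2.489 servings of salmon: uses 448 kcal, +54.8 g protein (running total 54.8 g).
Filling greedily by protein-per-kcal is optimal for one linear limit, giving 54.8 g.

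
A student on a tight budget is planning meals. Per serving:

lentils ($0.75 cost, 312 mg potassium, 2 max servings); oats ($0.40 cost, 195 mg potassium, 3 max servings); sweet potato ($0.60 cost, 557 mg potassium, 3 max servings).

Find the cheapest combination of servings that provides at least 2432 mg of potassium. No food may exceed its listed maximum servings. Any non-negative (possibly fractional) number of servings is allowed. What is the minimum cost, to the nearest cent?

Cost per mg of potassium: sweet potato $0.0011, oats $0.0021, lentils $0.0024.
Take 3 servings of sweet potato: +1671.0 mg potassium for $1.80 (total $1.80, still need 761.0 mg).
Take 3 servings of oats: +585.0 mg potassium for $1.20 (total $3.00, still need 176.0 mg).
Take 0.5641 servings of lentils: +176.0 mg potassium for $0.42 (total $3.42, still need 0.0 mg).
Filling from the cheapest source first is optimal under one linear minimum: $3.42.

$3.42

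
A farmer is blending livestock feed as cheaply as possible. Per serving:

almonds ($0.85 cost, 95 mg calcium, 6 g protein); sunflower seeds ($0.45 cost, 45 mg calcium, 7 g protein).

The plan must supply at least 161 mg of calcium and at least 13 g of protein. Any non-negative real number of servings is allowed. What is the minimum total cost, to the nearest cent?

The cheapest plan sits at a corner of the feasible region — with two constraints it uses at most two foods.
almonds only: max(161/95, 13/6) = 2.167 servings → $1.84.
sunflower seeds only: max(161/45, 13/7) = 3.578 servings → $1.61.
almonds + sunflower seeds with both tight: 1.372 servings and 0.681 servings → $1.47.
So the least-cost plan costs $1.47.

$1.47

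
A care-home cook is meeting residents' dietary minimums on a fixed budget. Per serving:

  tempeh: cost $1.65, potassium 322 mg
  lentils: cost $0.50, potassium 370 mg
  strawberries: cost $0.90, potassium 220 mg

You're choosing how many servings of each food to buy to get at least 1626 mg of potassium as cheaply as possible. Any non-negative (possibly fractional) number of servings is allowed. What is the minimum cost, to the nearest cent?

$2.20

Cost per mg of potassium: lentils $0.0014, strawberries $0.0041, tempeh $0.0051.
With no serving limits, use only lentils: 1626 mg / 370 mg = 4.395 servings × $0.50 = $2.20.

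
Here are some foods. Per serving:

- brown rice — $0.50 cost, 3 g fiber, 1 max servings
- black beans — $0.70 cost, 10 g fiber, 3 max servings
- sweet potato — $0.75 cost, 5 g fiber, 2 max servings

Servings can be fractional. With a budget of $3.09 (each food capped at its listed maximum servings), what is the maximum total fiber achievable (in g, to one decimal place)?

Fiber per dollar: black beans 14.29, sweet potato 6.667, brown rice 6.
Take 3 servings of black beans: spends $2.10, +30.0 g fiber (running total 30.0 g).
Take 1.32 servings of sweet potato: spends $0.99, +6.6 g fiber (running total 36.6 g).
Greedy by best ratio exhausts the cost allowance optimally: 36.6 g.

36.6 g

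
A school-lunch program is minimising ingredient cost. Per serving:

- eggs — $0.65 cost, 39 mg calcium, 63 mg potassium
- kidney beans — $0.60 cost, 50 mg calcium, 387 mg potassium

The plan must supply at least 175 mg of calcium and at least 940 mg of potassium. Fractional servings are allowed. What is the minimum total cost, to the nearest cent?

A basic optimal solution has at most two foods positive. Try each food alone and each pair with both targets met exactly.
eggs only: max(175/39, 940/63) = 14.92 servings → $9.70.
kidney beans only: max(175/50, 940/387) = 3.5 servings → $2.10.
eggs + kidney beans with both tight: 1.735 servings and 2.146 servings → $2.42.
So the least-cost plan costs $2.10.

$2.10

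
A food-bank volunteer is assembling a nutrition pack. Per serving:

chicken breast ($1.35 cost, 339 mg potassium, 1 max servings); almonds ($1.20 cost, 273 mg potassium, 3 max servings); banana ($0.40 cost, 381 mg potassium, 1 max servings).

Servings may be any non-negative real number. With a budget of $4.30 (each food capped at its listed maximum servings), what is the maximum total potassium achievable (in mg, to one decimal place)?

1300.1 mg

Potassium per dollar: banana 952.5, chicken breast 251.1, almonds 227.5.
Take 1 serving of banana: spends $0.40, +381.0 mg potassium (running total 381.0 mg).
Take 1 serving of chicken breast: spends $1.35, +339.0 mg potassium (running total 720.0 mg).
Take 2.125 servings of almonds: spends $2.55, +580.1 mg potassium (running total 1300.1 mg).
Filling greedily by potassium-per-dollar is optimal for one linear limit, giving 1300.1 mg.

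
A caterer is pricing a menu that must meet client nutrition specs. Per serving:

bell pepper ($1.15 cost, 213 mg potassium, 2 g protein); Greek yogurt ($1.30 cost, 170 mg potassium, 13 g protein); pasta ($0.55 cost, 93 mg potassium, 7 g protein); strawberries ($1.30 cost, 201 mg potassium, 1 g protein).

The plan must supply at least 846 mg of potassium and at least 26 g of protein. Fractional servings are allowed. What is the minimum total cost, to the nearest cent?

For a min-cost LP with two ≥-constraints, a basic feasible solution has at most two positive variables.
bell pepper only: max(846/213, 26/2) = 13 servings → $14.95.
Greek yogurt only: max(846/170, 26/13) = 4.976 servings → $6.47.
pasta only: max(846/93, 26/7) = 9.097 servings → $5.00.
strawberries only: max(846/201, 26/1) = 26 servings → $33.80.
bell pepper + Greek yogurt with both tight: 2.708 servings and 1.583 servings → $5.17.
bell pepper + pasta with both tight: 2.685 servings and 2.947 servings → $4.71.
bell pepper + strawberries: the both-tight solution has a negative serving — not a feasible corner.
Greek yogurt + pasta: the both-tight solution has a negative serving — not a feasible corner.
Greek yogurt + strawberries with both tight: 1.793 servings and 2.693 servings → $5.83.
pasta + strawberries with both tight: 3.333 servings and 2.667 servings → $5.30.
The minimum over all feasible corners is $4.71.

$4.71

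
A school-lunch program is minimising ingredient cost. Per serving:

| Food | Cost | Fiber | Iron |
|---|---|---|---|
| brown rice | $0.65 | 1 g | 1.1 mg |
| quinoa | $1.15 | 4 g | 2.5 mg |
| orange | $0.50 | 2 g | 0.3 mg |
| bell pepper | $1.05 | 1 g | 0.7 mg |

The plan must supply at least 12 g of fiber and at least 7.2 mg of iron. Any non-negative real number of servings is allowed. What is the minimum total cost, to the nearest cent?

Check every corner: each single food scaled to meet both minima, and each pair solved so both constraints bind.
brown rice only: max(12/1, 7.2/1.1) = 12 servings → $7.80.
quinoa only: max(12/4, 7.2/2.5) = 3 servings → $3.45.
orange only: max(12/2, 7.2/0.3) = 24 servings → $12.00.
bell pepper only: max(12/1, 7.2/0.7) = 12 servings → $12.60.
brown rice + quinoa: the both-tight solution has a negative serving — not a feasible corner.
brown rice + orange with both tight: 5.684 servings and 3.158 servings → $5.27.
brown rice + bell pepper: the both-tight solution has a negative serving — not a feasible corner.
quinoa + orange with both tight: 2.842 servings and 0.3158 servings → $3.43.
quinoa + bell pepper: intersection lies outside the first quadrant.
orange + bell pepper with both tight: 1.091 servings and 9.818 servings → $10.85.
Cheapest feasible corner: $3.43.

$3.43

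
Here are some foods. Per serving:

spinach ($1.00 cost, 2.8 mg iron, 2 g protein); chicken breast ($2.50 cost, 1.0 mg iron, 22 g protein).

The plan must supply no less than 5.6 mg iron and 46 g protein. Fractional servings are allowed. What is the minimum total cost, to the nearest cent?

Compare the cost at each extreme point of the feasible region.
spinach only: max(5.6/2.8, 46/2) = 23 servings → $23.00.
chicken breast only: max(5.6/1.0, 46/22) = 5.6 servings → $14.00.
spinach + chicken breast with both tight: 1.295 servings and 1.973 servings → $6.23.
The minimum over all feasible corners is $6.23.

$6.23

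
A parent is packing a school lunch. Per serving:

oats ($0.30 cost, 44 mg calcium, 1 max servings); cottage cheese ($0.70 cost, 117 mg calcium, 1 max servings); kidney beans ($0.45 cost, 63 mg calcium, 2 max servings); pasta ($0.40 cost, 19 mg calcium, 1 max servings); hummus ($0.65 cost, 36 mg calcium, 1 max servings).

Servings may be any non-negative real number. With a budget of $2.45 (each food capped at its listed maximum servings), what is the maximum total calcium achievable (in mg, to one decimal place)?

Calcium per dollar: cottage cheese 167.1, oats 146.7, kidney beans 140, hummus 55.38, pasta 47.5.
Take 1 serving of cottage cheese: spends $0.70, +117.0 mg calcium (running total 117.0 mg).
Take 1 serving of oats: spends $0.30, +44.0 mg calcium (running total 161.0 mg).
Take 2 servings of kidney beans: spends $0.90, +126.0 mg calcium (running total 287.0 mg).
Take 0.8462 servings of hummus: spends $0.55, +30.5 mg calcium (running total 317.5 mg).
Greedy by best ratio exhausts the cost allowance optimally: 317.5 mg.

317.5 mg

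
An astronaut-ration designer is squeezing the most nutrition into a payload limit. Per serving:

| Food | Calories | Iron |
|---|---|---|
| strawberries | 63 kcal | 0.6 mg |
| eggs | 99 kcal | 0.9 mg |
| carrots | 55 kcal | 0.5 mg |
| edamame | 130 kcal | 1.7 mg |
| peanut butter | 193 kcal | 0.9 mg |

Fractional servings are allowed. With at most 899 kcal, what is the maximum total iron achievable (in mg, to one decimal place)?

Iron per kcal: edamame 0.01308, strawberries 0.009524, eggs 0.009091, carrots 0.009091, peanut butter 0.004663.
With no serving limits, spend the whole calories allowance on edamame: 899 kcal / 130 kcal × 1.7 mg = 11.8 mg.

11.8 mg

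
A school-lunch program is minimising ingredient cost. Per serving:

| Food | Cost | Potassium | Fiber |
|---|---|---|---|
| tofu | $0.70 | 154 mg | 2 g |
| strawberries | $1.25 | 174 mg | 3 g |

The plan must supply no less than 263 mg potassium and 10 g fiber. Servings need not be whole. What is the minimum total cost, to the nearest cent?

At the optimum either one food covers both requirements or two foods hit both targets exactly; no other combination can be cheaper.
tofu only: max(263/154, 10/2) = 5 servings → $3.50.
strawberries only: max(263/174, 10/3) = 3.333 servings → $4.17.
tofu + strawberries: intersection lies outside the first quadrant.
Cheapest feasible corner: $3.50.

$3.50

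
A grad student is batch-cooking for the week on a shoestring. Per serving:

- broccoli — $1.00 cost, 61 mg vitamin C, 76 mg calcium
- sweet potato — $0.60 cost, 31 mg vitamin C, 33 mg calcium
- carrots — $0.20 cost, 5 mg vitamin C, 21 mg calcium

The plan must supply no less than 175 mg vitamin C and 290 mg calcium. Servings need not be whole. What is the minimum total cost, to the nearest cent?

$3.44

This is a tiny linear program; its minimum lies at a vertex of the feasible set. List the vertices and price them.
broccoli only: max(175/61, 290/76) = 3.816 servings → $3.82.
sweet potato only: max(175/31, 290/33) = 8.788 servings → $5.27.
carrots only: max(175/5, 290/21) = 35 servings → $7.00.
broccoli + sweet potato: the both-tight solution has a negative serving — not a feasible corner.
broccoli + carrots with both tight: 2.469 servings and 4.872 servings → $3.44.
sweet potato + carrots with both tight: 4.578 servings and 6.615 servings → $4.07.
Cheapest feasible corner: $3.44.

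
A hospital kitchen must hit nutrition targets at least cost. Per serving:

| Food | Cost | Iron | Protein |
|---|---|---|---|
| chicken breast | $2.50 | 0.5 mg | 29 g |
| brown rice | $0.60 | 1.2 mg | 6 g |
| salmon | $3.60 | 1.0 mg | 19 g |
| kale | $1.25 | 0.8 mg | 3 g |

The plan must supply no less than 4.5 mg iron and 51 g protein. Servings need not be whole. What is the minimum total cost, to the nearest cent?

At the optimum either one food covers both requirements or two foods hit both targets exactly; no other combination can be cheaper.
chicken breast only: max(4.5/0.5, 51/29) = 9 servings → $22.50.
brown rice only: max(4.5/1.2, 51/6) = 8.5 servings → $5.10.
salmon only: max(4.5/1.0, 51/19) = 4.5 servings → $16.20.
kale only: max(4.5/0.8, 51/3) = 17 servings → $21.25.
chicken breast + brown rice with both tight: 1.075 servings and 3.302 servings → $4.67.
chicken breast + salmon: intersection lies outside the first quadrant.
chicken breast + kale with both tight: 1.258 servings and 4.839 servings → $9.19.
brown rice + salmon with both tight: 2.054 servings and 2.036 servings → $8.56.
brown rice + kale: the both-tight solution has a negative serving — not a feasible corner.
salmon + kale with both tight: 2.238 servings and 2.828 servings → $11.59.
Cheapest feasible corner: $4.67.

$4.67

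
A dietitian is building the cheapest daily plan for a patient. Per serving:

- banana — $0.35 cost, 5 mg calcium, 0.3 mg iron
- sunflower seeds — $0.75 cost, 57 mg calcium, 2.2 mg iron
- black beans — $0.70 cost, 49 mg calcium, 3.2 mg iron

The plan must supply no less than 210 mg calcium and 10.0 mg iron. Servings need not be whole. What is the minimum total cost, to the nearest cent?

With two linear requirements the optimum uses one or two foods; enumerate the corners.
banana only: max(210/5, 10.0/0.3) = 42 servings → $14.70.
sunflower seeds only: max(210/57, 10.0/2.2) = 4.545 servings → $3.41.
black beans only: max(210/49, 10.0/3.2) = 4.286 servings → $3.00.
banana + sunflower seeds with both tight: 17.7 servings and 2.131 servings → $7.80.
banana + black beans with both targets exact would need a negative amount; discard.
sunflower seeds + black beans with both tight: 2.44 servings and 1.448 servings → $2.84.
So the least-cost plan costs $2.84.

$2.84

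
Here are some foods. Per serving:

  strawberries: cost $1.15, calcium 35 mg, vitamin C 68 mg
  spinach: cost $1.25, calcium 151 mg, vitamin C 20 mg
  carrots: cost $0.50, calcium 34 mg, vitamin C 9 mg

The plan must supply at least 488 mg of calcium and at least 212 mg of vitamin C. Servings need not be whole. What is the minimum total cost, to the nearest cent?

Compare the cost at each extreme point of the feasible region.
strawberries only: max(488/35, 212/68) = 13.94 servings → $16.03.
spinach only: max(488/151, 212/20) = 10.6 servings → $13.25.
carrots only: max(488/34, 212/9) = 23.56 servings → $11.78.
strawberries + spinach with both tight: 2.326 servings and 2.693 servings → $6.04.
strawberries + carrots with both tight: 1.41 servings and 12.9 servings → $8.07.
spinach + carrots: intersection lies outside the first quadrant.
So the least-cost plan costs $6.04.

$6.04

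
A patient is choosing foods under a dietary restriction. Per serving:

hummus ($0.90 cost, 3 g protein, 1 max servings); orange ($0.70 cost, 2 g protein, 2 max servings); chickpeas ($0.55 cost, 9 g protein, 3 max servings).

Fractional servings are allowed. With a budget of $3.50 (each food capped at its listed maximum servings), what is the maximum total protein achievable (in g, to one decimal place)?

32.7 g

Protein per dollar: chickpeas 16.36, hummus 3.333, orange 2.857.
Take 3 servings of chickpeas: spends $1.65, +27.0 g protein (running total 27.0 g).
Take 1 serving of hummus: spends $0.90, +3.0 g protein (running total 30.0 g).
Take 1.357 servings of orange: spends $0.95, +2.7 g protein (running total 32.7 g).
Filling greedily by protein-per-dollar is optimal for one linear limit, giving 32.7 g.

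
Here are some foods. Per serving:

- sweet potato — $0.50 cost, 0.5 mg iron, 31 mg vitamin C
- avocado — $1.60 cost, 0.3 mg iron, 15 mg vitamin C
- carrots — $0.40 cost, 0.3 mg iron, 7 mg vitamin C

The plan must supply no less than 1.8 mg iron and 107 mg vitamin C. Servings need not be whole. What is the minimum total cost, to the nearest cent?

$1.80

Check every corner: each single food scaled to meet both minima, and each pair solved so both constraints bind.
sweet potato only: max(1.8/0.5, 107/31) = 3.6 servings → $1.80.
avocado only: max(1.8/0.3, 107/15) = 7.133 servings → $11.41.
carrots only: max(1.8/0.3, 107/7) = 15.29 servings → $6.11.
sweet potato + avocado with both tight: 2.833 servings and 1.278 servings → $3.46.
sweet potato + carrots with both tight: 3.362 servings and 0.3966 servings → $1.84.
avocado + carrots with both targets exact would need a negative amount; discard.
The minimum over all feasible corners is $1.80.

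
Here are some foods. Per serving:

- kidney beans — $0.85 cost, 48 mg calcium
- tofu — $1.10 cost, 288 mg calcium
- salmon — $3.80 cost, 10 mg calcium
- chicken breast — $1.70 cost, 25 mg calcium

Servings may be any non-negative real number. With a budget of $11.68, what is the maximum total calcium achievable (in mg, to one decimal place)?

Calcium per dollar: tofu 261.8, kidney beans 56.47, chicken breast 14.71, salmon 2.632.
With no serving limits, spend the whole cost allowance on tofu: $11.68 / $1.10 × 288 mg = 3058.0 mg.

3058.0 mg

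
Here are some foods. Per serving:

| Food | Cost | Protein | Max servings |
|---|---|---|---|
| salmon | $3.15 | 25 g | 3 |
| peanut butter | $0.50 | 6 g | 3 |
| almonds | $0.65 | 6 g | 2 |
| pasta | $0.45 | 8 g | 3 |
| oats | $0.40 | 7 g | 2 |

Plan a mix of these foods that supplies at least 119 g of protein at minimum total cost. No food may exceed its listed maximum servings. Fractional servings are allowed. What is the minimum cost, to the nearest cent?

$11.38

Cost per g of protein: pasta $0.0563, oats $0.0571, peanut butter $0.0833, almonds $0.1083, salmon $0.1260.
Take 3 servings of pasta: +24.0 g protein for $1.35 (total $1.35, still need 95.0 g).
Take 2 servings of oats: +14.0 g protein for $0.80 (total $2.15, still need 81.0 g).
Take 3 servings of peanut butter: +18.0 g protein for $1.50 (total $3.65, still need 63.0 g).
Take 2 servings of almonds: +12.0 g protein for $1.30 (total $4.95, still need 51.0 g).
Take 2.04 servings of salmon: +51.0 g protein for $6.43 (total $11.38, still need 0.0 g).
Filling from the cheapest source first is optimal under one linear minimum: $11.38.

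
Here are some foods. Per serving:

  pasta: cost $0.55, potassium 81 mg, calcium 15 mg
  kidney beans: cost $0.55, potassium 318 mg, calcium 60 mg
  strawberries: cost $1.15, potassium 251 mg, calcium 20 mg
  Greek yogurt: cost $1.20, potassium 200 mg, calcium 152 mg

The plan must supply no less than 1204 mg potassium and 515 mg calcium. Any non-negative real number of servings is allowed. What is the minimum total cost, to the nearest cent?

Two binding constraints pin down two serving amounts, so the optimal mix uses at most two foods. The candidates are each food alone (scaled to the tighter of potassium/calcium) and each pair with both constraints tight.
pasta only: max(1204/81, 515/15) = 34.33 servings → $18.88.
kidney beans only: max(1204/318, 515/60) = 8.583 servings → $4.72.
strawberries only: max(1204/251, 515/20) = 25.75 servings → $29.61.
Greek yogurt only: max(1204/200, 515/152) = 6.02 servings → $7.22.
pasta + kidney beans: the both-tight solution has a negative serving — not a feasible corner.
pasta + strawberries: the both-tight solution has a negative serving — not a feasible corner.
pasta + Greek yogurt with both tight: 8.592 servings and 2.54 servings → $7.77.
kidney beans + strawberries with both targets exact would need a negative amount; discard.
kidney beans + Greek yogurt with both tight: 2.202 servings and 2.519 servings → $4.23.
strawberries + Greek yogurt with both tight: 2.343 servings and 3.08 servings → $6.39.
The minimum over all feasible corners is $4.23.

$4.23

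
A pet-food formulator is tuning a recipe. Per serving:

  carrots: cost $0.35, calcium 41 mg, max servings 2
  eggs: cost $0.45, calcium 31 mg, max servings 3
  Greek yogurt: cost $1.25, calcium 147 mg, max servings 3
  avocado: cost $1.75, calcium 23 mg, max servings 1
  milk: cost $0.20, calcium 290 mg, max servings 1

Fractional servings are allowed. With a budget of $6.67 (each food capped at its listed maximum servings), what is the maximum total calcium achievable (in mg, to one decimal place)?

914.8 mg

Calcium per dollar: milk 1450, Greek yogurt 117.6, carrots 117.1, eggs 68.89, avocado 13.14.
Take 1 serving of milk: spends $0.20, +290.0 mg calcium (running total 290.0 mg).
Take 3 servings of Greek yogurt: spends $3.75, +441.0 mg calcium (running total 731.0 mg).
Take 2 servings of carrots: spends $0.70, +82.0 mg calcium (running total 813.0 mg).
Take 3 servings of eggs: spends $1.35, +93.0 mg calcium (running total 906.0 mg).
Take 0.3829 servings of avocado: spends $0.67, +8.8 mg calcium (running total 914.8 mg).
Filling greedily by calcium-per-dollar is optimal for one linear limit, giving 914.8 mg.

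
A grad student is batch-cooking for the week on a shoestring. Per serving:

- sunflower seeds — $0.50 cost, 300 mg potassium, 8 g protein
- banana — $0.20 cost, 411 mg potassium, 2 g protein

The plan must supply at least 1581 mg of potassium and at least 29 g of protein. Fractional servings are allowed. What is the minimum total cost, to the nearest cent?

For a min-cost LP with two ≥-constraints, a basic feasible solution has at most two positive variables.
sunflower seeds only: max(1581/300, 29/8) = 5.27 servings → $2.63.
banana only: max(1581/411, 29/2) = 14.5 servings → $2.90.
sunflower seeds + banana with both tight: 3.258 servings and 1.469 servings → $1.92.
The minimum over all feasible corners is $1.92.

$1.92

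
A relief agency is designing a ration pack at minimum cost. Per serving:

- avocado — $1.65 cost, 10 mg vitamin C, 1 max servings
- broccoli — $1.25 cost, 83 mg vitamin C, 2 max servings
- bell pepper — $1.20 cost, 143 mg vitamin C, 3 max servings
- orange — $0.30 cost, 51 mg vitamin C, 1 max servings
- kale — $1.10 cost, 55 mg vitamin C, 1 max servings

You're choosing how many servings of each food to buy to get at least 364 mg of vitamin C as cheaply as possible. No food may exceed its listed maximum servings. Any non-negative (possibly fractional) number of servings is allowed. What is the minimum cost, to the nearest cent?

Cost per mg of vitamin C: orange $0.0059, bell pepper $0.0084, broccoli $0.0151, kale $0.0200, avocado $0.1650.
Take 1 serving of orange: +51.0 mg vitamin C for $0.30 (total $0.30, still need 313.0 mg).
Take 2.189 servings of bell pepper: +313.0 mg vitamin C for $2.63 (total $2.93, still need 0.0 mg).
Filling from the cheapest source first is optimal under one linear minimum: $2.93.

$2.93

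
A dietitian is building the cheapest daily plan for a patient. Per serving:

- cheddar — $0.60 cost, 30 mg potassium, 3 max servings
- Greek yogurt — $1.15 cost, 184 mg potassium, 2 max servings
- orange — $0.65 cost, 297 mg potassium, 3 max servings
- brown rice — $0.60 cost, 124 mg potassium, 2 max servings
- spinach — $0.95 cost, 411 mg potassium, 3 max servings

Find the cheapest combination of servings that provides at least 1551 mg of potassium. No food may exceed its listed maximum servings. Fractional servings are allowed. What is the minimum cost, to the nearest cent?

$3.48

Cost per mg of potassium: orange $0.0022, spinach $0.0023, brown rice $0.0048, Greek yogurt $0.0063, cheddar $0.0200.
Take 3 servings of orange: +891.0 mg potassium for $1.95 (total $1.95, still need 660.0 mg).
Take 1.606 servings of spinach: +660.0 mg potassium for $1.53 (total $3.48, still need 0.0 mg).
Filling from the cheapest source first is optimal under one linear minimum: $3.48.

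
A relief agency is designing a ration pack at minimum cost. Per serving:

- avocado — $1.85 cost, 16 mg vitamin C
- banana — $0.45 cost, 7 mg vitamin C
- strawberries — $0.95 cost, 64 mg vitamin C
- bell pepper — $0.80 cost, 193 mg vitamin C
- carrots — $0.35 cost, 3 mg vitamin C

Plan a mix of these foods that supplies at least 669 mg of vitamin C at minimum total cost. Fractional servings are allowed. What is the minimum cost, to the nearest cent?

$2.77

Cost per mg of vitamin C: bell pepper $0.0041, strawberries $0.0148, banana $0.0643, avocado $0.1156, carrots $0.1167.
With no serving limits, use only bell pepper: 669 mg / 193 mg = 3.466 servings × $0.80 = $2.77.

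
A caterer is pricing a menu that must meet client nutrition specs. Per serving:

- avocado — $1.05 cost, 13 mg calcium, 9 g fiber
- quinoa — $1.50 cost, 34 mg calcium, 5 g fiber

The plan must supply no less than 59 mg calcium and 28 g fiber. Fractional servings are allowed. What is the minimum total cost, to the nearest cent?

$3.90

avocado only: max(59/13, 28/9) = 4.538 servings → $4.77.
quinoa only: max(59/34, 28/5) = 5.6 servings → $8.40.
avocado + quinoa with both tight: 2.726 servings and 0.6929 servings → $3.90.
Cheapest feasible corner: $3.90.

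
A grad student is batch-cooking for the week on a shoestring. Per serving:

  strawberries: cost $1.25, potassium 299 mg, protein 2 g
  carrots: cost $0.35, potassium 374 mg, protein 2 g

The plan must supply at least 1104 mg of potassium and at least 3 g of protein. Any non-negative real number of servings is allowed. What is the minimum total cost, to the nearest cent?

$1.03

This is a tiny linear program; its minimum lies at a vertex of the feasible set. List the vertices and price them.
strawberries only: max(1104/299, 3/2) = 3.692 servings → $4.62.
carrots only: max(1104/374, 3/2) = 2.952 servings → $1.03.
strawberries + carrots: the both-tight solution has a negative serving — not a feasible corner.
So the least-cost plan costs $1.03.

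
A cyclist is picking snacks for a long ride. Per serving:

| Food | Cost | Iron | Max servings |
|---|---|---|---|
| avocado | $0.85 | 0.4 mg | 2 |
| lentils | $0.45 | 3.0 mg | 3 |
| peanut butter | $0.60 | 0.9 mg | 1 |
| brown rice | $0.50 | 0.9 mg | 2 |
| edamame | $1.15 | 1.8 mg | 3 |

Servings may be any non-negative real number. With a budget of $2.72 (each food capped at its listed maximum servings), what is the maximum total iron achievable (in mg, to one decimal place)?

11.4 mg

Iron per dollar: lentils 6.667, brown rice 1.8, edamame 1.565, peanut butter 1.5, avocado 0.4706.
Take 3 servings of lentils: spends $1.35, +9.0 mg iron (running total 9.0 mg).
Take 2 servings of brown rice: spends $1.00, +1.8 mg iron (running total 10.8 mg).
Take 0.3217 servings of edamame: spends $0.37, +0.6 mg iron (running total 11.4 mg).
Greedy by best ratio exhausts the cost allowance optimally: 11.4 mg.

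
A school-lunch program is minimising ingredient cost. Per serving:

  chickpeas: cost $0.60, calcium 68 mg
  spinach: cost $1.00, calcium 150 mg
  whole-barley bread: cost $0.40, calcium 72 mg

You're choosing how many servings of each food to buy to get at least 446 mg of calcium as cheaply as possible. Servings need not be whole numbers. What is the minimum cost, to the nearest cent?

$2.48

Cost per mg of calcium: whole-barley bread $0.0056, spinach $0.0067, chickpeas $0.0088.
With no serving limits, use only whole-barley bread: 446 mg / 72 mg = 6.194 servings × $0.40 = $2.48.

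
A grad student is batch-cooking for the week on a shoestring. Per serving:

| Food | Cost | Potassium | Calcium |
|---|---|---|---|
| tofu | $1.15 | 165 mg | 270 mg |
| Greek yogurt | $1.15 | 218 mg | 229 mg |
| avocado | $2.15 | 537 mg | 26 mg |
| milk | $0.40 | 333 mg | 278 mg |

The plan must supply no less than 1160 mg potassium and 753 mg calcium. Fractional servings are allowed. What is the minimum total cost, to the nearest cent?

This is a tiny linear program; its minimum lies at a vertex of the feasible set. List the vertices and price them.
tofu only: max(1160/165, 753/270) = 7.03 servings → $8.08.
Greek yogurt only: max(1160/218, 753/229) = 5.321 servings → $6.12.
avocado only: max(1160/537, 753/26) = 28.96 servings → $62.27.
milk only: max(1160/333, 753/278) = 3.483 servings → $1.39.
tofu + Greek yogurt: intersection lies outside the first quadrant.
tofu + avocado with both tight: 2.66 servings and 1.343 servings → $5.95.
tofu + milk: the both-tight solution has a negative serving — not a feasible corner.
Greek yogurt + avocado with both tight: 3.19 servings and 0.8651 servings → $5.53.
Greek yogurt + milk with both targets exact would need a negative amount; discard.
avocado + milk with both tight: 0.5101 servings and 2.661 servings → $2.16.
The minimum over all feasible corners is $1.39.

$1.39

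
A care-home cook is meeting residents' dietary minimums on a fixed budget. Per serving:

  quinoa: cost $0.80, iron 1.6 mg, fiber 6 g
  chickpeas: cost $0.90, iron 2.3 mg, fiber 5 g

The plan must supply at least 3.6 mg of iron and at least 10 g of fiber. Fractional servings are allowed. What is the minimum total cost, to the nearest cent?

At the optimum either one food covers both requirements or two foods hit both targets exactly; no other combination can be cheaper.
quinoa only: max(3.6/1.6, 10/6) = 2.25 servings → $1.80.
chickpeas only: max(3.6/2.3, 10/5) = 2 servings → $1.80.
quinoa + chickpeas with both tight: 0.8621 servings and 0.9655 servings → $1.56.
Cheapest feasible corner: $1.56.

$1.56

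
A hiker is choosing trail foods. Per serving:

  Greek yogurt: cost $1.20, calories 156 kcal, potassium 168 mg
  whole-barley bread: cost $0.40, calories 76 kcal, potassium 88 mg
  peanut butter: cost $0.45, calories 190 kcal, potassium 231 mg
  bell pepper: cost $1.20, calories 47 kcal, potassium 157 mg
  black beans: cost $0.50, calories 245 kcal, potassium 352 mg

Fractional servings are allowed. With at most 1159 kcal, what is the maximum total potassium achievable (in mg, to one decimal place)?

3871.6 mg

Potassium per kcal: bell pepper 3.34, black beans 1.437, peanut butter 1.216, whole-barley bread 1.158, Greek yogurt 1.077.
With no serving limits, spend the whole calories allowance on bell pepper: 1159 kcal / 47 kcal × 157 mg = 3871.6 mg.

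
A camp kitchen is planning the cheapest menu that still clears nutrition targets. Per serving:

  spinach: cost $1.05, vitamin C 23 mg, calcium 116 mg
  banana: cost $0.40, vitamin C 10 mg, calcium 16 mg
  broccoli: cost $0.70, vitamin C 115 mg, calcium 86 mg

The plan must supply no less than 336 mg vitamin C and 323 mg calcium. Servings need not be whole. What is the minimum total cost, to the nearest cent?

$2.63

This is a tiny linear program; its minimum lies at a vertex of the feasible set. List the vertices and price them.
spinach only: max(336/23, 323/116) = 14.61 servings → $15.34.
banana only: max(336/10, 323/16) = 33.6 servings → $13.44.
broccoli only: max(336/115, 323/86) = 3.756 servings → $2.63.
spinach + banana: the both-tight solution has a negative serving — not a feasible corner.
spinach + broccoli with both tight: 0.726 servings and 2.777 servings → $2.71.
banana + broccoli with both tight: 8.417 servings and 2.19 servings → $4.90.
Cheapest feasible corner: $2.63.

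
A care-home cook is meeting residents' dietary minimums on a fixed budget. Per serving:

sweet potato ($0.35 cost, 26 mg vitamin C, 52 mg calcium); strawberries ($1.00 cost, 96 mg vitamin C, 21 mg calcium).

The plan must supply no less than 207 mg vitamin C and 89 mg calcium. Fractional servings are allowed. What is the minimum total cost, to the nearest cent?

An LP optimum is at a vertex; with two nutrient constraints at most two foods are used. Check each candidate.
sweet potato only: max(207/26, 89/52) = 7.962 servings → $2.79.
strawberries only: max(207/96, 89/21) = 4.238 servings → $4.24.
sweet potato + strawberries with both tight: 0.944 servings and 1.901 servings → $2.23.
The minimum over all feasible corners is $2.23.

$2.23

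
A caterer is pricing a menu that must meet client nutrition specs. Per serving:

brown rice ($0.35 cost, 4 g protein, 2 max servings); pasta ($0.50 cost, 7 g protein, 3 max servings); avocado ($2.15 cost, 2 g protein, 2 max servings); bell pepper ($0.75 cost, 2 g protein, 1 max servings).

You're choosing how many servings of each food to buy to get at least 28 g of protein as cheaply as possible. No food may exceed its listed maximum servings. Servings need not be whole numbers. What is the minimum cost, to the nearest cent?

$2.11

Cost per g of protein: pasta $0.0714, brown rice $0.0875, bell pepper $0.3750, avocado $1.0750.
Take 3 servings of pasta: +21.0 g protein for $1.50 (total $1.50, still need 7.0 g).
Take 1.75 servings of brown rice: +7.0 g protein for $0.61 (total $2.11, still need 0.0 g).
Greedy by cheapest-per-g is optimal for a single linear constraint, so the minimum cost is $2.11.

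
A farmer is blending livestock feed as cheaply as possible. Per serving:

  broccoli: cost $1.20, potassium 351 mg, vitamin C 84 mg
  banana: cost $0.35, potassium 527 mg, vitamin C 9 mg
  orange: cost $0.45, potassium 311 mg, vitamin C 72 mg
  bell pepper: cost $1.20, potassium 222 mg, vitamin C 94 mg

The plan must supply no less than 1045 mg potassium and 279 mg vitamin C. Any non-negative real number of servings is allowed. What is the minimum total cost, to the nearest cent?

$1.74

broccoli only: max(1045/351, 279/84) = 3.321 servings → $3.99.
banana only: max(1045/527, 279/9) = 31 servings → $10.85.
orange only: max(1045/311, 279/72) = 3.875 servings → $1.74.
bell pepper only: max(1045/222, 279/94) = 4.707 servings → $5.65.
broccoli + banana: the both-tight solution has a negative serving — not a feasible corner.
broccoli + orange: intersection lies outside the first quadrant.
broccoli + bell pepper with both tight: 2.53 servings and 0.7074 servings → $3.88.
banana + orange with both targets exact would need a negative amount; discard.
banana + bell pepper with both tight: 0.7634 servings and 2.895 servings → $3.74.
orange + bell pepper with both tight: 2.739 servings and 0.8701 servings → $2.28.
So the least-cost plan costs $1.74.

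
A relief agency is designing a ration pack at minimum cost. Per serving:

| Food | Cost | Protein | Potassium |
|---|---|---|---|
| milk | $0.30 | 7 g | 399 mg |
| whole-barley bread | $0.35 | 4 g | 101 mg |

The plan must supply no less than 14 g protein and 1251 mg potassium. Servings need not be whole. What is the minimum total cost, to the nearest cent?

$0.94

Minimising a linear cost over {protein ≥ 14, potassium ≥ 1251, servings ≥ 0} — the optimum is at a vertex, using one or two foods.
milk only: max(14/7, 1251/399) = 3.135 servings → $0.94.
whole-barley bread only: max(14/4, 1251/101) = 12.39 servings → $4.34.
milk + whole-barley bread: the both-tight solution has a negative serving — not a feasible corner.
So the least-cost plan costs $0.94.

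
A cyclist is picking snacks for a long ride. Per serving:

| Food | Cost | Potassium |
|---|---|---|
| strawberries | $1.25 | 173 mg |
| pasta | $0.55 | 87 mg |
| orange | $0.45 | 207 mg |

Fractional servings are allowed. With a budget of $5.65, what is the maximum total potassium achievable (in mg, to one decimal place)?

2599.0 mg

Potassium per dollar: orange 460, pasta 158.2, strawberries 138.4.
With no serving limits, spend the whole cost allowance on orange: $5.65 / $0.45 × 207 mg = 2599.0 mg.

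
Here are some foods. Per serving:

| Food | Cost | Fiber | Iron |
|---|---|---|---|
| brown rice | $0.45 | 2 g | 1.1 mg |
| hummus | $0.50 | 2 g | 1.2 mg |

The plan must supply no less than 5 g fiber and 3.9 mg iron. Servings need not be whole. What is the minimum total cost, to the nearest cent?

An LP optimum is at a vertex; with two nutrient constraints at most two foods are used. Check each candidate.
brown rice only: max(5/2, 3.9/1.1) = 3.545 servings → $1.60.
hummus only: max(5/2, 3.9/1.2) = 3.25 servings → $1.62.
brown rice + hummus: intersection lies outside the first quadrant.
So the least-cost plan costs $1.60.

$1.60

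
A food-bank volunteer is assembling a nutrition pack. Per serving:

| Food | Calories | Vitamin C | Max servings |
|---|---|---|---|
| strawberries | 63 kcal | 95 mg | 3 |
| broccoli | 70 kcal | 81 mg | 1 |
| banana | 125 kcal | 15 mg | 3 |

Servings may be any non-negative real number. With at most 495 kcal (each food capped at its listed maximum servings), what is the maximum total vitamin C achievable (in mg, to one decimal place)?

394.3 mg

Vitamin C per kcal: strawberries 1.508, broccoli 1.157, banana 0.12.
Take 3 servings of strawberries: uses 189 kcal, +285.0 mg vitamin C (running total 285.0 mg).
Take 1 serving of broccoli: uses 70 kcal, +81.0 mg vitamin C (running total 366.0 mg).
Take 1.888 servings of banana: uses 236 kcal, +28.3 mg vitamin C (running total 394.3 mg).
Greedy by best ratio exhausts the calories allowance optimally: 394.3 mg.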